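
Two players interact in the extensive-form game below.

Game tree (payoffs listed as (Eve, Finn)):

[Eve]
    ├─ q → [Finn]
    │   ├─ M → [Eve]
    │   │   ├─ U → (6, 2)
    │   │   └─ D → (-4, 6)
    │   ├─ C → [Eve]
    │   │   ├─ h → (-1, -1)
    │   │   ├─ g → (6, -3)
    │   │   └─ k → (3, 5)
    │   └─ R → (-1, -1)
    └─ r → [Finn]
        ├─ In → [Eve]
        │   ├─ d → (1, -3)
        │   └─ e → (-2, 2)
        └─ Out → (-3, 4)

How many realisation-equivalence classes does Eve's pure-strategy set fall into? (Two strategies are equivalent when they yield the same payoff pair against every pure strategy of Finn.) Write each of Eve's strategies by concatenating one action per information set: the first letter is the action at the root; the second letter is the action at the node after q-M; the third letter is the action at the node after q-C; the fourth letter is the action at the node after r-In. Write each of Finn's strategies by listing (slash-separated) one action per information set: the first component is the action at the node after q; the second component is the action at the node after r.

8

Eve has 24 pure strategies: qUhd, qUhe, qUgd, qUge, qUkd, qUke, qDhd, qDhe, qDgd, qDge, qDkd, qDke, rUhd, rUhe, rUgd, rUge, rUkd, rUke, rDhd, rDhe, rDgd, rDge, rDkd, rDke. Columns: M/In, M/Out, C/In, C/Out, R/In, R/Out.
{qUhd, qUhe} → row (6,2) (6,2) (-1,-1) (-1,-1) (-1,-1) (-1,-1)
{qUgd, qUge} → row (6,2) (6,2) (6,-3) (6,-3) (-1,-1) (-1,-1)
{qUkd, qUke} → row (6,2) (6,2) (3,5) (3,5) (-1,-1) (-1,-1)
{qDhd, qDhe} → row (-4,6) (-4,6) (-1,-1) (-1,-1) (-1,-1) (-1,-1)
{qDgd, qDge} → row (-4,6) (-4,6) (6,-3) (6,-3) (-1,-1) (-1,-1)
{qDkd, qDke} → row (-4,6) (-4,6) (3,5) (3,5) (-1,-1) (-1,-1)
{rUhd, rUgd, rUkd, rDhd, rDgd, rDkd} → row (1,-3) (-3,4) (1,-3) (-3,4) (1,-3) (-3,4)
{rUhe, rUge, rUke, rDhe, rDge, rDke} → row (-2,2) (-3,4) (-2,2) (-3,4) (-2,2) (-3,4)
That's 8 distinct rows out of 24 strategies.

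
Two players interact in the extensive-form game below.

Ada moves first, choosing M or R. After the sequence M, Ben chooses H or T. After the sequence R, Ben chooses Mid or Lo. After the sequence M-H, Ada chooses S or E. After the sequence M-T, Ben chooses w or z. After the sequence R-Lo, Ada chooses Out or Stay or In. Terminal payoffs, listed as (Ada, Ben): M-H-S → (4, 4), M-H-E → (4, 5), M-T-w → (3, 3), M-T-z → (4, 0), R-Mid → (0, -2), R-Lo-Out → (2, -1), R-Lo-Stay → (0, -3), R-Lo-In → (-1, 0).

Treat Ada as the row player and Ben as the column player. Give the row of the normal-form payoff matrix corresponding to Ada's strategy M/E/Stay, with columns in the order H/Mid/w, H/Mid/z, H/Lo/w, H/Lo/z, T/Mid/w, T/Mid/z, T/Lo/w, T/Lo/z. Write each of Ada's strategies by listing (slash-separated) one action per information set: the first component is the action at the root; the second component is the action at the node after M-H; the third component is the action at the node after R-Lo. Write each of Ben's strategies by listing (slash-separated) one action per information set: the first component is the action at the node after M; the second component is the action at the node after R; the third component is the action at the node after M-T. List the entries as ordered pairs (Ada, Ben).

vs H/Mid/w: Ada plays M → Ben plays H at [M] → Ada plays E at [M-H] → (4, 5)
vs H/Mid/z: Ada plays M → Ben plays H at [M] → Ada plays E at [M-H] → (4, 5)
vs H/Lo/w: Ada plays M → Ben plays H at [M] → Ada plays E at [M-H] → (4, 5)
vs H/Lo/z: Ada plays M → Ben plays H at [M] → Ada plays E at [M-H] → (4, 5)
vs T/Mid/w: Ada plays M → Ben plays T at [M] → Ben plays w at [M-T] → (3, 3)
vs T/Mid/z: Ada plays M → Ben plays T at [M] → Ben plays z at [M-T] → (4, 0)
vs T/Lo/w: Ada plays M → Ben plays T at [M] → Ben plays w at [M-T] → (3, 3)
vs T/Lo/z: Ada plays M → Ben plays T at [M] → Ben plays z at [M-T] → (4, 0)

(4,5) (4,5) (4,5) (4,5) (3,3) (4,0) (3,3) (4,0)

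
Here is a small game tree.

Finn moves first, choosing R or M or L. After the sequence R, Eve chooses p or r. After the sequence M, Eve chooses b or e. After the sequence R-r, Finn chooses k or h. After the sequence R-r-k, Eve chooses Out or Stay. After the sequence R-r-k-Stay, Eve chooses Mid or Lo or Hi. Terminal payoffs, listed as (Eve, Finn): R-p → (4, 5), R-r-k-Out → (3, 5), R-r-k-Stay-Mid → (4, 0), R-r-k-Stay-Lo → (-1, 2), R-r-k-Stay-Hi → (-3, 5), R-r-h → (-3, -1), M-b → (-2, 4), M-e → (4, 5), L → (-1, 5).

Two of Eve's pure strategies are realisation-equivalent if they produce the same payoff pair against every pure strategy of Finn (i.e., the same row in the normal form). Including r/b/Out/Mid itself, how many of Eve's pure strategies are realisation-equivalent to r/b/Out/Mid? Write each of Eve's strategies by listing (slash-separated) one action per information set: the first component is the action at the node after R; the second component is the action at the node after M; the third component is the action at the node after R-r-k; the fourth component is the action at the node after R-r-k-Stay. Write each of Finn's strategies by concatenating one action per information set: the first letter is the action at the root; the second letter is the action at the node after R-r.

3

Row for r/b/Out/Mid (columns Rk, Rh, Mk, Mh, Lk, Lh): (3,5) (-3,-1) (-2,4) (-2,4) (-1,5) (-1,5).
Under r/b/Out/Mid, Eve's choice at the node after R-r-k-Stay can never be reached regardless of what Finn does, so varying those choices leaves every outcome unchanged.
Holding the reachable choices fixed and varying the unreachable one freely already gives 3 equivalent strategies.
No other strategy reproduces this row, so those 3 are the full class: r/b/Out/Mid, r/b/Out/Lo, r/b/Out/Hi.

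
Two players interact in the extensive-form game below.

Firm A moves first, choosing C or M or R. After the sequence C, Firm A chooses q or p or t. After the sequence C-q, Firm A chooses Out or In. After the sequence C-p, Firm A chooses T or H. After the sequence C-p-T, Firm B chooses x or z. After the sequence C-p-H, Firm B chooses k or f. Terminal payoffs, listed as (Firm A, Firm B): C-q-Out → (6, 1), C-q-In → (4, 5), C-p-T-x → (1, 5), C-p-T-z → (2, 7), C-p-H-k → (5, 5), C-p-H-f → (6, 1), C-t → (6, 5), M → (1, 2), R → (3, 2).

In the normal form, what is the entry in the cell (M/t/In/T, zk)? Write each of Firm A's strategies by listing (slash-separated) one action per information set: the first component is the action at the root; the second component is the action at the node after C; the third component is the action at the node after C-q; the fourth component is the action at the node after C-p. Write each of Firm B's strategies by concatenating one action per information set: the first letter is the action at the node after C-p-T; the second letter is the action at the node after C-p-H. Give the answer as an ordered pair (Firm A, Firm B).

Trace the play path from the root:
  Firm A plays M
→ terminal payoff (1, 2).
(Firm A's choice at the node after C is never reached on this path, so it doesn't affect the outcome.)

(1, 2)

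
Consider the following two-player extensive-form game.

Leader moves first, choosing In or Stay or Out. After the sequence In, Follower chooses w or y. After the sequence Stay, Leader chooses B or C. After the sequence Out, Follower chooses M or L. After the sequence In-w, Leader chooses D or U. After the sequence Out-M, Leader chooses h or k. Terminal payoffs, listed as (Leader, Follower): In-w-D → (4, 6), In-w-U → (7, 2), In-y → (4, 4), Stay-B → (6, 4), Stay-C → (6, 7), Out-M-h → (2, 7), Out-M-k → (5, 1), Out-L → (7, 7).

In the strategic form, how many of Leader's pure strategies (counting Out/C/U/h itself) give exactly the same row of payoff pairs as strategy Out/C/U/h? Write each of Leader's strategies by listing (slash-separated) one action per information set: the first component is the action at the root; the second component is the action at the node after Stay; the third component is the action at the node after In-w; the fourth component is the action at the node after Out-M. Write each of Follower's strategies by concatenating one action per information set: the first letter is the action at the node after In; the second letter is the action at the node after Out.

Row for Out/C/U/h (columns wM, wL, yM, yL): (2,7) (7,7) (2,7) (7,7).
Under Out/C/U/h, Leader's choice at the node after Stay and at the node after In-w can never be reached regardless of what Follower does, so varying those choices leaves every outcome unchanged.
Holding the reachable choices fixed and varying the unreachable ones freely already gives 2 × 2 = 4 equivalent strategies.
No other strategy reproduces this row, so those 4 are the full class: Out/B/D/h, Out/B/U/h, Out/C/D/h, Out/C/U/h.

4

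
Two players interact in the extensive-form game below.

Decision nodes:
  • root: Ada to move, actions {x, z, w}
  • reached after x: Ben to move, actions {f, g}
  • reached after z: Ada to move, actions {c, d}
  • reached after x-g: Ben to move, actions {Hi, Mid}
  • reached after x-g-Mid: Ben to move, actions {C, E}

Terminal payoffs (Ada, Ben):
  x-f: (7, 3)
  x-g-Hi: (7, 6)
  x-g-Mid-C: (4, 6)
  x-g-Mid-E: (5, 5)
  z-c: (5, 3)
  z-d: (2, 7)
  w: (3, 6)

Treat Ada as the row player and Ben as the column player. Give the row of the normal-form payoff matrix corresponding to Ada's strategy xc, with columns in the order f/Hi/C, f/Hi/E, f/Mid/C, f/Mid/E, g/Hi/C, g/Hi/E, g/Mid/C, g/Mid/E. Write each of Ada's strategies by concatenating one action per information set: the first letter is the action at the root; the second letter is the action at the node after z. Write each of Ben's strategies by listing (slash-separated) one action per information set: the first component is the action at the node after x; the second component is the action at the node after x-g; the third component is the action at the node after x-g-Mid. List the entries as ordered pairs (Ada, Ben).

(7,3) (7,3) (7,3) (7,3) (7,6) (7,6) (4,6) (5,5)

vs f/Hi/C: Ada plays x → Ben plays f at [x] → (7, 3)
vs f/Hi/E: Ada plays x → Ben plays f at [x] → (7, 3)
vs f/Mid/C: Ada plays x → Ben plays f at [x] → (7, 3)
vs f/Mid/E: Ada plays x → Ben plays f at [x] → (7, 3)
vs g/Hi/C: Ada plays x → Ben plays g at [x] → Ben plays Hi at [x-g] → (7, 6)
vs g/Hi/E: Ada plays x → Ben plays g at [x] → Ben plays Hi at [x-g] → (7, 6)
vs g/Mid/C: Ada plays x → Ben plays g at [x] → Ben plays Mid at [x-g] → Ben plays C at [x-g-Mid] → (4, 6)
vs g/Mid/E: Ada plays x → Ben plays g at [x] → Ben plays Mid at [x-g] → Ben plays E at [x-g-Mid] → (5, 5)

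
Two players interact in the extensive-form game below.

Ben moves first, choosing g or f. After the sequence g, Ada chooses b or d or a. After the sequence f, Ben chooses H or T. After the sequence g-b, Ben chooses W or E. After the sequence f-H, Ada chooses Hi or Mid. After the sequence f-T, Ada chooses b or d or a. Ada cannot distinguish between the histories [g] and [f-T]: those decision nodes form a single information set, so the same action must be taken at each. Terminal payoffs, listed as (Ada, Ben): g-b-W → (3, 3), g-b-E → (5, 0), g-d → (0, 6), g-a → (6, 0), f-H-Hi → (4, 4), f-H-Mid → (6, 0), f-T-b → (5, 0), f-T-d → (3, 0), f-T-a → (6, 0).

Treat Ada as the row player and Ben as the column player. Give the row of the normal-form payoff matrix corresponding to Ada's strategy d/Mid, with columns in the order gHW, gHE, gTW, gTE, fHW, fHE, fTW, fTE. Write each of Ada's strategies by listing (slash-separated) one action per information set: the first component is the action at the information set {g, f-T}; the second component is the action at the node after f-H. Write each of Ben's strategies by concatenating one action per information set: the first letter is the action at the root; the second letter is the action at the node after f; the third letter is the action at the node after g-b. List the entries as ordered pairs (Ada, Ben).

vs gHW: Ben plays g → Ada plays d at [g] → (0, 6)
vs gHE: Ben plays g → Ada plays d at [g] → (0, 6)
vs gTW: Ben plays g → Ada plays d at [g] → (0, 6)
vs gTE: Ben plays g → Ada plays d at [g] → (0, 6)
vs fHW: Ben plays f → Ben plays H at [f] → Ada plays Mid at [f-H] → (6, 0)
vs fHE: Ben plays f → Ben plays H at [f] → Ada plays Mid at [f-H] → (6, 0)
vs fTW: Ben plays f → Ben plays T at [f] → Ada plays d at [f-T] → (3, 0)
vs fTE: Ben plays f → Ben plays T at [f] → Ada plays d at [f-T] → (3, 0)

(0,6) (0,6) (0,6) (0,6) (6,0) (6,0) (3,0) (3,0)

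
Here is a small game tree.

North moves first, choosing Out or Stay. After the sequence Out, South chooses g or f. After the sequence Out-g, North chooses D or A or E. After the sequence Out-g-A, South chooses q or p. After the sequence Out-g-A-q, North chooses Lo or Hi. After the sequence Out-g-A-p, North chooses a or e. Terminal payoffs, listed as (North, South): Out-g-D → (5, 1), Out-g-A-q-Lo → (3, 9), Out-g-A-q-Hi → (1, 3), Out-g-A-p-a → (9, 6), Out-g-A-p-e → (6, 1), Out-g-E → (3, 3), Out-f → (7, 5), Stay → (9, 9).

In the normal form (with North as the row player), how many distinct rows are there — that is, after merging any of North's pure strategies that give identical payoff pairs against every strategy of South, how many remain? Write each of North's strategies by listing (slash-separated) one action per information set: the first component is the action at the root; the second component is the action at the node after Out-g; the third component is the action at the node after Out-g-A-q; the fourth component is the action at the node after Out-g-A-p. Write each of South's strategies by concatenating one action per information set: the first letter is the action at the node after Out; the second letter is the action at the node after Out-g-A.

7

North has 24 pure strategies: Out/D/Lo/a, Out/D/Lo/e, Out/D/Hi/a, Out/D/Hi/e, Out/A/Lo/a, Out/A/Lo/e, Out/A/Hi/a, Out/A/Hi/e, Out/E/Lo/a, Out/E/Lo/e, Out/E/Hi/a, Out/E/Hi/e, Stay/D/Lo/a, Stay/D/Lo/e, Stay/D/Hi/a, Stay/D/Hi/e, Stay/A/Lo/a, Stay/A/Lo/e, Stay/A/Hi/a, Stay/A/Hi/e, Stay/E/Lo/a, Stay/E/Lo/e, Stay/E/Hi/a, Stay/E/Hi/e. Columns: gq, gp, fq, fp.
{Out/D/Lo/a, Out/D/Lo/e, Out/D/Hi/a, Out/D/Hi/e} → row (5,1) (5,1) (7,5) (7,5)
{Out/A/Lo/a} → row (3,9) (9,6) (7,5) (7,5)
{Out/A/Lo/e} → row (3,9) (6,1) (7,5) (7,5)
{Out/A/Hi/a} → row (1,3) (9,6) (7,5) (7,5)
{Out/A/Hi/e} → row (1,3) (6,1) (7,5) (7,5)
{Out/E/Lo/a, Out/E/Lo/e, Out/E/Hi/a, Out/E/Hi/e} → row (3,3) (3,3) (7,5) (7,5)
{Stay/D/Lo/a, Stay/D/Lo/e, Stay/D/Hi/a, Stay/D/Hi/e, Stay/A/Lo/a, Stay/A/Lo/e, Stay/A/Hi/a, Stay/A/Hi/e, Stay/E/Lo/a, Stay/E/Lo/e, Stay/E/Hi/a, Stay/E/Hi/e} → row (9,9) (9,9) (9,9) (9,9)
That's 7 distinct rows out of 24 strategies.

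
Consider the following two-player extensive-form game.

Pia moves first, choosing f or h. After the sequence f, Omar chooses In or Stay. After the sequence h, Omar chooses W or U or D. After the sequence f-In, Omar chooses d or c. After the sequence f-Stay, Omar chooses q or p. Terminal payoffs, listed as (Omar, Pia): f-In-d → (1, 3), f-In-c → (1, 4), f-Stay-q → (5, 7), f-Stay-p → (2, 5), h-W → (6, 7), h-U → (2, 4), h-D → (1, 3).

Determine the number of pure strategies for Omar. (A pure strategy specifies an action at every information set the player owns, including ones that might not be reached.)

24

Omar owns the node after f with actions {In, Stay} — two choices.
Omar owns the node after h with actions {W, U, D} — three choices.
Omar owns the node after f-In with actions {d, c} — two choices.
Omar owns the node after f-Stay with actions {q, p} — two choices.
A pure strategy fixes one action at each information set independently, so the count is the product 2 × 3 × 2 × 2 = 24.
(For reference, Pia has 2 pure strategies, giving a 24×2 normal-form matrix.)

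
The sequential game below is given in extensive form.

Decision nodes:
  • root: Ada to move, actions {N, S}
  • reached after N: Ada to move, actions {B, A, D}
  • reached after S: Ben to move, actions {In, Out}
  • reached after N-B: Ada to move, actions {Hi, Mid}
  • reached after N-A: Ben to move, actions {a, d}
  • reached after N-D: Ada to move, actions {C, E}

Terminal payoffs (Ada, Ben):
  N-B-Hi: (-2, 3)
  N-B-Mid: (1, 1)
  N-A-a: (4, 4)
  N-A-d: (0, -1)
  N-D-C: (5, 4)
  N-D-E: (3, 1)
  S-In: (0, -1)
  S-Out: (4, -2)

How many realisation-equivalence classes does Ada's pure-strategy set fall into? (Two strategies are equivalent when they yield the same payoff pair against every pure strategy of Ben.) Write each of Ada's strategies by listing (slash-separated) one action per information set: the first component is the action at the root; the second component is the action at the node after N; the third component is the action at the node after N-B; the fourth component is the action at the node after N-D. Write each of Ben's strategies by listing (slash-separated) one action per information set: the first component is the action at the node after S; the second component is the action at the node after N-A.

6

Ada has 24 pure strategies: N/B/Hi/C, N/B/Hi/E, N/B/Mid/C, N/B/Mid/E, N/A/Hi/C, N/A/Hi/E, N/A/Mid/C, N/A/Mid/E, N/D/Hi/C, N/D/Hi/E, N/D/Mid/C, N/D/Mid/E, S/B/Hi/C, S/B/Hi/E, S/B/Mid/C, S/B/Mid/E, S/A/Hi/C, S/A/Hi/E, S/A/Mid/C, S/A/Mid/E, S/D/Hi/C, S/D/Hi/E, S/D/Mid/C, S/D/Mid/E. Columns: In/a, In/d, Out/a, Out/d.
{N/B/Hi/C, N/B/Hi/E} → row (-2,3) (-2,3) (-2,3) (-2,3)
{N/B/Mid/C, N/B/Mid/E} → row (1,1) (1,1) (1,1) (1,1)
{N/A/Hi/C, N/A/Hi/E, N/A/Mid/C, N/A/Mid/E} → row (4,4) (0,-1) (4,4) (0,-1)
{N/D/Hi/C, N/D/Mid/C} → row (5,4) (5,4) (5,4) (5,4)
{N/D/Hi/E, N/D/Mid/E} → row (3,1) (3,1) (3,1) (3,1)
{S/B/Hi/C, S/B/Hi/E, S/B/Mid/C, S/B/Mid/E, S/A/Hi/C, S/A/Hi/E, S/A/Mid/C, S/A/Mid/E, S/D/Hi/C, S/D/Hi/E, S/D/Mid/C, S/D/Mid/E} → row (0,-1) (0,-1) (4,-2) (4,-2)
That's 6 distinct rows out of 24 strategies.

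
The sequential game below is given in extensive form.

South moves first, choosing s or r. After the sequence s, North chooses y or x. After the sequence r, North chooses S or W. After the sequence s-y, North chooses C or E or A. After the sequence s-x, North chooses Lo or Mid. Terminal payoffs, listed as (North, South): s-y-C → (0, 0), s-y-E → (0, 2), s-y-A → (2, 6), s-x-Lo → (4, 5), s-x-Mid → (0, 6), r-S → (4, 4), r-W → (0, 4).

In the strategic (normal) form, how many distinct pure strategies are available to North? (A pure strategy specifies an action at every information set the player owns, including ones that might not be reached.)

24

North owns the node after s with actions {y, x} — two choices.
North owns the node after r with actions {S, W} — two choices.
North owns the node after s-y with actions {C, E, A} — three choices.
North owns the node after s-x with actions {Lo, Mid} — two choices.
A pure strategy fixes one action at each information set independently, so the count is the product 2 × 2 × 3 × 2 = 24.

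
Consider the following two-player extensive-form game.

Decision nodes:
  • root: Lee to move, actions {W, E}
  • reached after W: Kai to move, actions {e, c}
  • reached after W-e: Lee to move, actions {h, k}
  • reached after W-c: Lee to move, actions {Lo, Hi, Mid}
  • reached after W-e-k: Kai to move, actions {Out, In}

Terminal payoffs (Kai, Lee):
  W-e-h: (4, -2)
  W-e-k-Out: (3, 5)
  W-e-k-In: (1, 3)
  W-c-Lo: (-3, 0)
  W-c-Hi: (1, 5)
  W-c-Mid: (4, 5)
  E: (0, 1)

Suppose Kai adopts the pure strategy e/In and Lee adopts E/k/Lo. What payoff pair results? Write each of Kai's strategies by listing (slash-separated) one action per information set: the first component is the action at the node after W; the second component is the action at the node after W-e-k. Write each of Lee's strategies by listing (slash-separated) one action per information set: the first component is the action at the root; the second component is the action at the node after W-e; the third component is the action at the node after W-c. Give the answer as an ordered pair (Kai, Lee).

(0, 1)

Trace the play path from the root:
  Lee plays E
→ terminal payoff (0, 1).
(Kai's choice at the node after W is never reached on this path, so it doesn't affect the outcome.)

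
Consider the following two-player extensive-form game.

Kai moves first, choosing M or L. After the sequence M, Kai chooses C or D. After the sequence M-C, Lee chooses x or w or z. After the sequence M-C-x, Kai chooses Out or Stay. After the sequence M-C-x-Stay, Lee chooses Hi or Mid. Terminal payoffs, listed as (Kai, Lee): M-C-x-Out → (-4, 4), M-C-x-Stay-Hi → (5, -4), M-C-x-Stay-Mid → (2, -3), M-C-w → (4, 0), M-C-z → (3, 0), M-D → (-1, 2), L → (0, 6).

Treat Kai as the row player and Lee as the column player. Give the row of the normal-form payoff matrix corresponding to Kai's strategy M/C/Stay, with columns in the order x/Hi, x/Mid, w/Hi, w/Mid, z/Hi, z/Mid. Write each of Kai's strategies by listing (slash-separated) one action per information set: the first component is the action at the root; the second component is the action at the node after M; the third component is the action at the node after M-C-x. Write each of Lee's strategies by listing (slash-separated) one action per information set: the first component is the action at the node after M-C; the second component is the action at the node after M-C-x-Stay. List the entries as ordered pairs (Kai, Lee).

vs x/Hi: Kai plays M → Kai plays C at [M] → Lee plays x at [M-C] → Kai plays Stay at [M-C-x] → Lee plays Hi at [M-C-x-Stay] → (5, -4)
vs x/Mid: Kai plays M → Kai plays C at [M] → Lee plays x at [M-C] → Kai plays Stay at [M-C-x] → Lee plays Mid at [M-C-x-Stay] → (2, -3)
vs w/Hi: Kai plays M → Kai plays C at [M] → Lee plays w at [M-C] → (4, 0)
vs w/Mid: Kai plays M → Kai plays C at [M] → Lee plays w at [M-C] → (4, 0)
vs z/Hi: Kai plays M → Kai plays C at [M] → Lee plays z at [M-C] → (3, 0)
vs z/Mid: Kai plays M → Kai plays C at [M] → Lee plays z at [M-C] → (3, 0)

(5,-4) (2,-3) (4,0) (4,0) (3,0) (3,0)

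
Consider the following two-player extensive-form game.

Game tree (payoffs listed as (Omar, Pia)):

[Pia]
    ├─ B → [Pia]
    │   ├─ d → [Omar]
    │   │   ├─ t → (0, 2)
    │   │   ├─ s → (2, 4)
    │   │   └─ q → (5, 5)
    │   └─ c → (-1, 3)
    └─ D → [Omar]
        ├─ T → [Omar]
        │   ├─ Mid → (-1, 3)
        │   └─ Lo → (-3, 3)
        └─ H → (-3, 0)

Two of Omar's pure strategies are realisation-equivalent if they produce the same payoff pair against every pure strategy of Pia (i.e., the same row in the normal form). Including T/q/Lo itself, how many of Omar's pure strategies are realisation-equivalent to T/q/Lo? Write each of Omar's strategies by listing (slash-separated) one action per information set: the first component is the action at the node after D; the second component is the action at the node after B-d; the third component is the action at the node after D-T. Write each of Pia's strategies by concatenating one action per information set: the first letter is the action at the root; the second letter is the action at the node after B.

1

Row for T/q/Lo (columns Bd, Bc, Dd, Dc): (5,5) (-1,3) (-3,3) (-3,3).
Every one of Omar's information sets is on the play path for some reply by Pia when Omar follows T/q/Lo.
Changing the action at any of them therefore changes at least one column, so only T/q/Lo itself gives this row.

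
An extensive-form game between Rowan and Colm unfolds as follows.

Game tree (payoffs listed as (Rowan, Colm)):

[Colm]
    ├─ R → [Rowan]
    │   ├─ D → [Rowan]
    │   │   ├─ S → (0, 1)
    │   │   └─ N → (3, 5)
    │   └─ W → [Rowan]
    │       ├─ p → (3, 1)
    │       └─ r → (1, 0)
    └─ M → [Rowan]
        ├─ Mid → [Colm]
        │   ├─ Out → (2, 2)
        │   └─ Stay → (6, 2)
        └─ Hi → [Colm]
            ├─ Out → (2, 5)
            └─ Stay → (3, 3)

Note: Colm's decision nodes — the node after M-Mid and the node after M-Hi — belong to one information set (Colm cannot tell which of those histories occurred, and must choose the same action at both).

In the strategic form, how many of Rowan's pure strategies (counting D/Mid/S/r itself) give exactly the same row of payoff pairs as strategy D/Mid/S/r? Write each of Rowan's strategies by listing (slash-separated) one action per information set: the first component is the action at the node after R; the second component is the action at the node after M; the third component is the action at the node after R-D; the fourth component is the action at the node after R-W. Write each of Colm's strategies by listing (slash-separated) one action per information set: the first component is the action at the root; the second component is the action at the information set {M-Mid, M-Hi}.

Row for D/Mid/S/r (columns R/Out, R/Stay, M/Out, M/Stay): (0,1) (0,1) (2,2) (6,2).
Under D/Mid/S/r, Rowan's choice at the node after R-W can never be reached regardless of what Colm does, so varying those choices leaves every outcome unchanged.
Holding the reachable choices fixed and varying the unreachable one freely already gives 2 equivalent strategies.
No other strategy reproduces this row, so those 2 are the full class: D/Mid/S/p, D/Mid/S/r.

2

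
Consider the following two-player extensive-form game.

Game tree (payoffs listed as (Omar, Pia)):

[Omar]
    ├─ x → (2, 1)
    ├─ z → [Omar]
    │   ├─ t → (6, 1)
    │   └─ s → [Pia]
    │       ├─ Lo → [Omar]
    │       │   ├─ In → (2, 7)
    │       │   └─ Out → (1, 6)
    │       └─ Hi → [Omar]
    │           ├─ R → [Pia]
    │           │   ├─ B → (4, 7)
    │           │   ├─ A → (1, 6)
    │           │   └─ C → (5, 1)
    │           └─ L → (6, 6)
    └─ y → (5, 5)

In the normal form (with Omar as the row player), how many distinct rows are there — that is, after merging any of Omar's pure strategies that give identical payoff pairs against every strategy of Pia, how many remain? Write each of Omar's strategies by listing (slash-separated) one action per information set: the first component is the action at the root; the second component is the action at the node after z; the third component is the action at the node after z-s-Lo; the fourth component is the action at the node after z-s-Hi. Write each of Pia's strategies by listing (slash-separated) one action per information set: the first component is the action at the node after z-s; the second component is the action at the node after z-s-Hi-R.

7

Omar has 24 pure strategies: x/t/In/R, x/t/In/L, x/t/Out/R, x/t/Out/L, x/s/In/R, x/s/In/L, x/s/Out/R, x/s/Out/L, z/t/In/R, z/t/In/L, z/t/Out/R, z/t/Out/L, z/s/In/R, z/s/In/L, z/s/Out/R, z/s/Out/L, y/t/In/R, y/t/In/L, y/t/Out/R, y/t/Out/L, y/s/In/R, y/s/In/L, y/s/Out/R, y/s/Out/L. Columns: Lo/B, Lo/A, Lo/C, Hi/B, Hi/A, Hi/C.
{x/t/In/R, x/t/In/L, x/t/Out/R, x/t/Out/L, x/s/In/R, x/s/In/L, x/s/Out/R, x/s/Out/L} → row (2,1) (2,1) (2,1) (2,1) (2,1) (2,1)
{z/t/In/R, z/t/In/L, z/t/Out/R, z/t/Out/L} → row (6,1) (6,1) (6,1) (6,1) (6,1) (6,1)
{z/s/In/R} → row (2,7) (2,7) (2,7) (4,7) (1,6) (5,1)
{z/s/In/L} → row (2,7) (2,7) (2,7) (6,6) (6,6) (6,6)
{z/s/Out/R} → row (1,6) (1,6) (1,6) (4,7) (1,6) (5,1)
{z/s/Out/L} → row (1,6) (1,6) (1,6) (6,6) (6,6) (6,6)
{y/t/In/R, y/t/In/L, y/t/Out/R, y/t/Out/L, y/s/In/R, y/s/In/L, y/s/Out/R, y/s/Out/L} → row (5,5) (5,5) (5,5) (5,5) (5,5) (5,5)
That's 7 distinct rows out of 24 strategies.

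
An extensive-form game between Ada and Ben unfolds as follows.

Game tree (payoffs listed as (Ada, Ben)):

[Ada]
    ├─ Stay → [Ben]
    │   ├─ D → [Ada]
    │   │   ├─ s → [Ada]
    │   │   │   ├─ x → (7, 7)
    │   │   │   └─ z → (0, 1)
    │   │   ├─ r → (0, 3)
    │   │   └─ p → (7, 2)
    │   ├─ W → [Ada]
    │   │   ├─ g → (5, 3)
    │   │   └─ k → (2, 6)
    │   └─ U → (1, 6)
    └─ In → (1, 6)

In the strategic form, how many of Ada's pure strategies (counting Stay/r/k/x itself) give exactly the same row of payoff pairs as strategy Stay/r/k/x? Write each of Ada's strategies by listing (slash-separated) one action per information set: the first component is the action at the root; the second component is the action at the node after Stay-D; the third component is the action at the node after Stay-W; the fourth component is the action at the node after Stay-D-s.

2

Row for Stay/r/k/x (columns D, W, U): (0,3) (2,6) (1,6).
Under Stay/r/k/x, Ada's choice at the node after Stay-D-s can never be reached regardless of what Ben does, so varying those choices leaves every outcome unchanged.
Holding the reachable choices fixed and varying the unreachable one freely already gives 2 equivalent strategies.
No other strategy reproduces this row, so those 2 are the full class: Stay/r/k/x, Stay/r/k/z.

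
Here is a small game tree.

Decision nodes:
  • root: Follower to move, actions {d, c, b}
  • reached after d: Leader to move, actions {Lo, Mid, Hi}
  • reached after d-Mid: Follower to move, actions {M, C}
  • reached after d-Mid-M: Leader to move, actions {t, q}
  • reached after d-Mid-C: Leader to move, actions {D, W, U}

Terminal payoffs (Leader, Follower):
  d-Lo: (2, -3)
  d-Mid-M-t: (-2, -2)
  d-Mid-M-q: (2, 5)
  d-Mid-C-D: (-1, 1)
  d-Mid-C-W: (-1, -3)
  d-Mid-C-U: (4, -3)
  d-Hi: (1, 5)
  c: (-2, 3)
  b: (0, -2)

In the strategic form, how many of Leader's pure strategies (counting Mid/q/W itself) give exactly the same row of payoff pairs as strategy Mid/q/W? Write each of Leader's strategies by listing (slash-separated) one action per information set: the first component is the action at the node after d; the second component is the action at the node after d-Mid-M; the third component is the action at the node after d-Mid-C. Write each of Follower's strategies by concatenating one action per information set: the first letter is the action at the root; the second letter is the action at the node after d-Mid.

1

Row for Mid/q/W (columns dM, dC, cM, cC, bM, bC): (2,5) (-1,-3) (-2,3) (-2,3) (0,-2) (0,-2).
Every one of Leader's information sets is on the play path for some reply by Follower when Leader follows Mid/q/W.
Changing the action at any of them therefore changes at least one column, so only Mid/q/W itself gives this row.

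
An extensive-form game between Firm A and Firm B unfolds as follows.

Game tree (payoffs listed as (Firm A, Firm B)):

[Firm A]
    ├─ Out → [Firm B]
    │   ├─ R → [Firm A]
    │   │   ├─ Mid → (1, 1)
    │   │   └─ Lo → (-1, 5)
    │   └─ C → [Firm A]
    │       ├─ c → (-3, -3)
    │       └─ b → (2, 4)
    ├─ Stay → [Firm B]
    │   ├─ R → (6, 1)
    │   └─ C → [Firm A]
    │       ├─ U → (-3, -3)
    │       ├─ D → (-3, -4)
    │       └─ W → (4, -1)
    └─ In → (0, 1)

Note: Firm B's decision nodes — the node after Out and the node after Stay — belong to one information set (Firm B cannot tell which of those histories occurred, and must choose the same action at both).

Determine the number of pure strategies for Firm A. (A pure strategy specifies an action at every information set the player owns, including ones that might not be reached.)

36

Firm A owns the root with actions {Out, Stay, In} — three choices.
Firm A owns the node after Out-R with actions {Mid, Lo} — two choices.
Firm A owns the node after Out-C with actions {c, b} — two choices.
Firm A owns the node after Stay-C with actions {U, D, W} — three choices.
A pure strategy fixes one action at each information set independently, so the count is the product 3 × 2 × 2 × 3 = 36.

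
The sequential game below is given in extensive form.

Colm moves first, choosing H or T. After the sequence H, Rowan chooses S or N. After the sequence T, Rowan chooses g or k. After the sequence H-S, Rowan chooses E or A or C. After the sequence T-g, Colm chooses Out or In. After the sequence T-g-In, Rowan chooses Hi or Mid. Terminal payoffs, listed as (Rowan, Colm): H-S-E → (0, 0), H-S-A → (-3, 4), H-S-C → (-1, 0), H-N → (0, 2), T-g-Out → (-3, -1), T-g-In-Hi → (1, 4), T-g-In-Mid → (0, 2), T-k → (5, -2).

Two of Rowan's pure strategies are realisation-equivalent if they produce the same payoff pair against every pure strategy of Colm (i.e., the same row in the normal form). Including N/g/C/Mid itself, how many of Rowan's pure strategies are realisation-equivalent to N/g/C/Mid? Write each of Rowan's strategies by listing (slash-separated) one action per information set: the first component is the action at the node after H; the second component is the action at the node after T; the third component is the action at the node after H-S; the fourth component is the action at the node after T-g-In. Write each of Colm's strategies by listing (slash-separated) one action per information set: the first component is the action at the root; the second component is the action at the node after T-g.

3

Row for N/g/C/Mid (columns H/Out, H/In, T/Out, T/In): (0,2) (0,2) (-3,-1) (0,2).
Under N/g/C/Mid, Rowan's choice at the node after H-S can never be reached regardless of what Colm does, so varying those choices leaves every outcome unchanged.
Holding the reachable choices fixed and varying the unreachable one freely already gives 3 equivalent strategies.
No other strategy reproduces this row, so those 3 are the full class: N/g/E/Mid, N/g/A/Mid, N/g/C/Mid.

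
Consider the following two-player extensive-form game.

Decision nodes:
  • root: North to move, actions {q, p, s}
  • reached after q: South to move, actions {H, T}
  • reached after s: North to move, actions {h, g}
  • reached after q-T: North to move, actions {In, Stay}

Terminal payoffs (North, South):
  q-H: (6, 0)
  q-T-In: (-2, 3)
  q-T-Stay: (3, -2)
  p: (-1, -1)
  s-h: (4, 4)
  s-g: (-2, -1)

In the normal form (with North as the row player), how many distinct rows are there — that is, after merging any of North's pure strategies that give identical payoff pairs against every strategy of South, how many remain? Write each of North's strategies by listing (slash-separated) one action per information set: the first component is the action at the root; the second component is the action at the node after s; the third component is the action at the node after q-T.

North has 12 pure strategies: q/h/In, q/h/Stay, q/g/In, q/g/Stay, p/h/In, p/h/Stay, p/g/In, p/g/Stay, s/h/In, s/h/Stay, s/g/In, s/g/Stay. Columns: H, T.
{q/h/In, q/g/In} → row (6,0) (-2,3)
{q/h/Stay, q/g/Stay} → row (6,0) (3,-2)
{p/h/In, p/h/Stay, p/g/In, p/g/Stay} → row (-1,-1) (-1,-1)
{s/h/In, s/h/Stay} → row (4,4) (4,4)
{s/g/In, s/g/Stay} → row (-2,-1) (-2,-1)
That's 5 distinct rows out of 12 strategies.

5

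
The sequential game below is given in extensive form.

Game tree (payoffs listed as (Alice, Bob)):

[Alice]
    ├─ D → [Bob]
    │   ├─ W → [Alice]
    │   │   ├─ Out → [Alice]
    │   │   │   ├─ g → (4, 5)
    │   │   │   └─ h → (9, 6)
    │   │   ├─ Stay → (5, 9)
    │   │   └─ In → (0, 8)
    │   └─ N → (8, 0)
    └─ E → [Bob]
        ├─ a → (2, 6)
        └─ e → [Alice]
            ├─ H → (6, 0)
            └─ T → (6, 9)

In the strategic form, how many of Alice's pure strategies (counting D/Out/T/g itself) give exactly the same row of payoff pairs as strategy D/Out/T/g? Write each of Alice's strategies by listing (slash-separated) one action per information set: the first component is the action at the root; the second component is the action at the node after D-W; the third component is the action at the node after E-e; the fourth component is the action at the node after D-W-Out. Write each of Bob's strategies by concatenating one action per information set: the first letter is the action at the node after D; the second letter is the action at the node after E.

2

Row for D/Out/T/g (columns Wa, We, Na, Ne): (4,5) (4,5) (8,0) (8,0).
Under D/Out/T/g, Alice's choice at the node after E-e can never be reached regardless of what Bob does, so varying those choices leaves every outcome unchanged.
Holding the reachable choices fixed and varying the unreachable one freely already gives 2 equivalent strategies.
No other strategy reproduces this row, so those 2 are the full class: D/Out/H/g, D/Out/T/g.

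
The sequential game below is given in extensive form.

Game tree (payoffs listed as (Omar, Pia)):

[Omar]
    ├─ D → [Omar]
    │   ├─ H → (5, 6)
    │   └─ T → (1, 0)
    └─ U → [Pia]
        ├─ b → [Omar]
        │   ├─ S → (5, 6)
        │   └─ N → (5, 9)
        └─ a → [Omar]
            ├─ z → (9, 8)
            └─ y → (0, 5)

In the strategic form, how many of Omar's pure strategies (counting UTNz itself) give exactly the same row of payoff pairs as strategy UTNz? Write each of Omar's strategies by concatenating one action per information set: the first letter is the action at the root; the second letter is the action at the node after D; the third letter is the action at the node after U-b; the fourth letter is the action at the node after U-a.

Row for UTNz (columns b, a): (5,9) (9,8).
Under UTNz, Omar's choice at the node after D can never be reached regardless of what Pia does, so varying those choices leaves every outcome unchanged.
Holding the reachable choices fixed and varying the unreachable one freely already gives 2 equivalent strategies.
No other strategy reproduces this row, so those 2 are the full class: UHNz, UTNz.

2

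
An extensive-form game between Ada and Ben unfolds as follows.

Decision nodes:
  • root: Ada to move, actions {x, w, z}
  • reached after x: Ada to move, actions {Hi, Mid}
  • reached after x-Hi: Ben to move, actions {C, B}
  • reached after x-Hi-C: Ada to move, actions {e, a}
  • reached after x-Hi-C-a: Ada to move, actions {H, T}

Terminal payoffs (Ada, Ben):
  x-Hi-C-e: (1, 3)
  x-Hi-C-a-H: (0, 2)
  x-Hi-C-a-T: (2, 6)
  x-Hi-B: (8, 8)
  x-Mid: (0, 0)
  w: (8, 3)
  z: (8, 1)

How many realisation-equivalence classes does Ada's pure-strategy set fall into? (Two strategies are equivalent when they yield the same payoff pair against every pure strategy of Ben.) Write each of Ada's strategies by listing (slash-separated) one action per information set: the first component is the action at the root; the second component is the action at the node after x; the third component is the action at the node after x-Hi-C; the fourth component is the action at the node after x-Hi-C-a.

Ada has 24 pure strategies: x/Hi/e/H, x/Hi/e/T, x/Hi/a/H, x/Hi/a/T, x/Mid/e/H, x/Mid/e/T, x/Mid/a/H, x/Mid/a/T, w/Hi/e/H, w/Hi/e/T, w/Hi/a/H, w/Hi/a/T, w/Mid/e/H, w/Mid/e/T, w/Mid/a/H, w/Mid/a/T, z/Hi/e/H, z/Hi/e/T, z/Hi/a/H, z/Hi/a/T, z/Mid/e/H, z/Mid/e/T, z/Mid/a/H, z/Mid/a/T. Columns: C, B.
{x/Hi/e/H, x/Hi/e/T} → row (1,3) (8,8)
{x/Hi/a/H} → row (0,2) (8,8)
{x/Hi/a/T} → row (2,6) (8,8)
{x/Mid/e/H, x/Mid/e/T, x/Mid/a/H, x/Mid/a/T} → row (0,0) (0,0)
{w/Hi/e/H, w/Hi/e/T, w/Hi/a/H, w/Hi/a/T, w/Mid/e/H, w/Mid/e/T, w/Mid/a/H, w/Mid/a/T} → row (8,3) (8,3)
{z/Hi/e/H, z/Hi/e/T, z/Hi/a/H, z/Hi/a/T, z/Mid/e/H, z/Mid/e/T, z/Mid/a/H, z/Mid/a/T} → row (8,1) (8,1)
That's 6 distinct rows out of 24 strategies.

6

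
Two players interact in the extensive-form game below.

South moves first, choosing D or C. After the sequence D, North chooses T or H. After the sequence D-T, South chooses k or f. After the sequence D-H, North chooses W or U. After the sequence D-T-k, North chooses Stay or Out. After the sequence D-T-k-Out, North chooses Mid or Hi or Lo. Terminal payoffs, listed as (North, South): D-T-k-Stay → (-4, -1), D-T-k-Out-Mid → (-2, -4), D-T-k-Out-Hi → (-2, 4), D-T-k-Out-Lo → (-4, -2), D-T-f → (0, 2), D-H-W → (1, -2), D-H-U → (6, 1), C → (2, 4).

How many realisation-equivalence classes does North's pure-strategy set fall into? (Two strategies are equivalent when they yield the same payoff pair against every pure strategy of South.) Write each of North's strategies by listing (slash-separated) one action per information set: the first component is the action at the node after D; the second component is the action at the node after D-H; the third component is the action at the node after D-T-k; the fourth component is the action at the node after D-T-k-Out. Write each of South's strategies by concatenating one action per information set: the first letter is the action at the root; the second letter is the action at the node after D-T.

6

North has 24 pure strategies: T/W/Stay/Mid, T/W/Stay/Hi, T/W/Stay/Lo, T/W/Out/Mid, T/W/Out/Hi, T/W/Out/Lo, T/U/Stay/Mid, T/U/Stay/Hi, T/U/Stay/Lo, T/U/Out/Mid, T/U/Out/Hi, T/U/Out/Lo, H/W/Stay/Mid, H/W/Stay/Hi, H/W/Stay/Lo, H/W/Out/Mid, H/W/Out/Hi, H/W/Out/Lo, H/U/Stay/Mid, H/U/Stay/Hi, H/U/Stay/Lo, H/U/Out/Mid, H/U/Out/Hi, H/U/Out/Lo. Columns: Dk, Df, Ck, Cf.
{T/W/Stay/Mid, T/W/Stay/Hi, T/W/Stay/Lo, T/U/Stay/Mid, T/U/Stay/Hi, T/U/Stay/Lo} → row (-4,-1) (0,2) (2,4) (2,4)
{T/W/Out/Mid, T/U/Out/Mid} → row (-2,-4) (0,2) (2,4) (2,4)
{T/W/Out/Hi, T/U/Out/Hi} → row (-2,4) (0,2) (2,4) (2,4)
{T/W/Out/Lo, T/U/Out/Lo} → row (-4,-2) (0,2) (2,4) (2,4)
{H/W/Stay/Mid, H/W/Stay/Hi, H/W/Stay/Lo, H/W/Out/Mid, H/W/Out/Hi, H/W/Out/Lo} → row (1,-2) (1,-2) (2,4) (2,4)
{H/U/Stay/Mid, H/U/Stay/Hi, H/U/Stay/Lo, H/U/Out/Mid, H/U/Out/Hi, H/U/Out/Lo} → row (6,1) (6,1) (2,4) (2,4)
That's 6 distinct rows out of 24 strategies.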